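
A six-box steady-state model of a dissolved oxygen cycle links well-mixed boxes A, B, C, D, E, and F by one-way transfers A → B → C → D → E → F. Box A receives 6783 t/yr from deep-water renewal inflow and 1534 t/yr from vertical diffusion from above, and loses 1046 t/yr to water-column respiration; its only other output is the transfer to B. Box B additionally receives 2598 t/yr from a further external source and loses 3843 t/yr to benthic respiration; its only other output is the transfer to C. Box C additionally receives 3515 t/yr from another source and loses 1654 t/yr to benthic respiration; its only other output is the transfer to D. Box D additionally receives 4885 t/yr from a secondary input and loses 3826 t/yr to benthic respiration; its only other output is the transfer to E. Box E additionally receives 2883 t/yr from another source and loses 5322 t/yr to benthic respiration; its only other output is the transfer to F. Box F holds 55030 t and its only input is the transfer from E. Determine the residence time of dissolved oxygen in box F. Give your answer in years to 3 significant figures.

Box A: F(A→B) = (6783 + 1534) − 1046 = 7271.0 t/yr.
Box B: F(B→C) = (7271.0 + 2598) − 3843 = 6026.0 t/yr.
Box C: F(C→D) = (6026.0 + 3515) − 1654 = 7887.0 t/yr.
Box D: F(D→E) = (7887.0 + 4885) − 3826 = 8946.0 t/yr.
Box E: F(E→F) = (8946.0 + 2883) − 5322 = 6507.0 t/yr.
Box F throughput = its input = 6507.0 t/yr; τ = 55030 / 6507.0 = 8.457 yr.

8.46 yr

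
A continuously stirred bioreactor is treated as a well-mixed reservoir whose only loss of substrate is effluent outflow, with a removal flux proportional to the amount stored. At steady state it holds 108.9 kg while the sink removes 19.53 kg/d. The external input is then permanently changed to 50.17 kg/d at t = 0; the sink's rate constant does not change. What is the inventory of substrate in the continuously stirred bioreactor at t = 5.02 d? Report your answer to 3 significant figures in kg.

The sink rate constant is k = F₀/M₀ = 19.53/108.9 = 0.1793 d⁻¹.
Solving dM/dt = F₁ − kM with M(0) = M₀ gives M(t) = F₁/k + (M₀ − F₁/k)·e^(−kt).
F₁/k = 50.17/0.1793 = 279.75 kg; kt = 0.1793 × 5.02 = 0.9003, e^(−kt) = 0.4065.
M(5.02) = 279.75 + (108.9 − 279.75) × 0.4065 = 279.75 − 69.44 = 210.31 kg.

210 kg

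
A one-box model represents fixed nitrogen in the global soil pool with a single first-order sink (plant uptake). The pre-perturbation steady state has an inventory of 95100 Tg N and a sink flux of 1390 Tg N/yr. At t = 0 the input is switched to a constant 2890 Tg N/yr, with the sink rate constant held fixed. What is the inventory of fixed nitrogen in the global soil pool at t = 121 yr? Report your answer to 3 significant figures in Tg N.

τ = M₀/F₀ = 95100/1390 = 68.42 yr; rate constant k = 1/τ.
New steady state M_∞ = F₁/k = F₁·τ = 2890 × 68.42 = 197730 Tg N.
M(t) = M_∞ + (M₀ − M_∞)·e^(−t/τ); t/τ = 121/68.42 = 1.769, so e^(−t/τ) = 0.1706.
M(t) = 197730 − 102600 × 0.1706 = 180220 Tg N.

180000 Tg N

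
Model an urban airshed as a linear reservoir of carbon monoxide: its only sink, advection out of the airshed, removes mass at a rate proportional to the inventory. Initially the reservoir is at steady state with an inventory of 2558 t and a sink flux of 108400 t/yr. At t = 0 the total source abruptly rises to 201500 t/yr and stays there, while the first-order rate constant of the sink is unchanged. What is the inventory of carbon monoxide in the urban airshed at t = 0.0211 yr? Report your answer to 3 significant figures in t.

3860 t

The sink rate constant is k = F₀/M₀ = 108400/2558 = 42.38 yr⁻¹.
Solving dM/dt = F₁ − kM with M(0) = M₀ gives M(t) = F₁/k + (M₀ − F₁/k)·e^(−kt).
F₁/k = 201500/42.38 = 4755.0 t; kt = 42.38 × 0.0211 = 0.8942, e^(−kt) = 0.4090.
M(0.0211) = 4755.0 + (2558 − 4755.0) × 0.4090 = 4755.0 − 898.5 = 3856.5 t.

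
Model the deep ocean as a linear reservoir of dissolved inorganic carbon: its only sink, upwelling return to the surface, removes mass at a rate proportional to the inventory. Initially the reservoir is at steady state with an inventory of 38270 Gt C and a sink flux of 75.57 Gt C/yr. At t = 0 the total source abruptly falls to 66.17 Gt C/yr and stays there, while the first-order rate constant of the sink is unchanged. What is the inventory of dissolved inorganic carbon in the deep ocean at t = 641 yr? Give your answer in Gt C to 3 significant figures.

τ = M₀/F₀ = 38270/75.57 = 506.4 yr; rate constant k = 1/τ.
New steady state M_∞ = F₁/k = F₁·τ = 66.17 × 506.4 = 33510 Gt C.
M(t) = M_∞ + (M₀ − M_∞)·e^(−t/τ); t/τ = 641/506.4 = 1.266, so e^(−t/τ) = 0.2820.
M(t) = 33510 + 4760 × 0.2820 = 34852 Gt C.

34900 Gt C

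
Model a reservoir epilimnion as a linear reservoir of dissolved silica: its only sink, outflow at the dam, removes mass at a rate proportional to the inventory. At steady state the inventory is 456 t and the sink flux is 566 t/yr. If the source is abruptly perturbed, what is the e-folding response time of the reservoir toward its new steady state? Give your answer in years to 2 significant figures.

0.81 yr

For a linear reservoir the response time equals the residence time τ = M/F.
τ = 456 / 566 = 0.8057 yr.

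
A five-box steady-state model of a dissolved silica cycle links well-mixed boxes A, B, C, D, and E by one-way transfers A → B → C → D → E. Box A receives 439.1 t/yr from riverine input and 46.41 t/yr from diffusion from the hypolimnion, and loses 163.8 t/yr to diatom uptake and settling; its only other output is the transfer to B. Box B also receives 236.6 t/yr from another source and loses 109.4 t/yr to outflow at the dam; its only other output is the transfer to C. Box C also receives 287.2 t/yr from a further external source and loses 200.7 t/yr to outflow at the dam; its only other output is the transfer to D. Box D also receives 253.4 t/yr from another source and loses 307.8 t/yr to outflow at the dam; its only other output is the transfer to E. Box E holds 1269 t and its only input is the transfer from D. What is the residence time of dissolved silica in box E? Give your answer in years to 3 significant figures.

Box A: F(A→B) = (439.1 + 46.41) − 163.8 = 321.71 t/yr.
Box B: F(B→C) = (321.71 + 236.6) − 109.4 = 448.91 t/yr.
Box C: F(C→D) = (448.91 + 287.2) − 200.7 = 535.41 t/yr.
Box D: F(D→E) = (535.41 + 253.4) − 307.8 = 481.01 t/yr.
Box E throughput = its input = 481.01 t/yr; τ = 1269 / 481.01 = 2.638 yr.

2.64 yr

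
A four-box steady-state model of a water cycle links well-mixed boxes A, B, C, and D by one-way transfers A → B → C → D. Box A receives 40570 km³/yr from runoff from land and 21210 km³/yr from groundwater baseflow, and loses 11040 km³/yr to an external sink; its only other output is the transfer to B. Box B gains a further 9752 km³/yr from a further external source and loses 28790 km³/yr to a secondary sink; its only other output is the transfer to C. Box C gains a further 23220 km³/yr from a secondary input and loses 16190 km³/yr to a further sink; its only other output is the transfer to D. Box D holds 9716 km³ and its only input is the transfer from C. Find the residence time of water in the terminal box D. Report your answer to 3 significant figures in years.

Box A: F(A→B) = (40570 + 21210) − 11040 = 50740 km³/yr.
Box B: F(B→C) = (50740 + 9752) − 28790 = 31702 km³/yr.
Box C: F(C→D) = (31702 + 23220) − 16190 = 38732 km³/yr.
Box D throughput = its input = 38732 km³/yr; τ = 9716 / 38732 = 0.2509 yr.

0.251 yr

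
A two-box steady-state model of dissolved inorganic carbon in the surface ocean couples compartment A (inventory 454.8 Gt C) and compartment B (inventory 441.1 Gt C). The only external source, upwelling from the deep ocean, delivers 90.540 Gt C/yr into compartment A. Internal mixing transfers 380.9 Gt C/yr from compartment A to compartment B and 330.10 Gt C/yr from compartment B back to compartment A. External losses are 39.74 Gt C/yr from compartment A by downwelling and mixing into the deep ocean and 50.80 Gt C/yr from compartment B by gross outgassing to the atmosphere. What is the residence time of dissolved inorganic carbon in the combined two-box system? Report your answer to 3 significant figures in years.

Residence time in the combined system uses the total inventory and the total *external* removal — internal exchanges between the two boxes cancel.
M_total = 454.8 + 441.1 = 895.90 Gt C.
ΣF_external_out = 39.74 + 50.80 = 90.540 Gt C/yr.
τ = M_total / ΣF_ext = 895.90 / 90.540 = 9.895 yr.

9.90 yr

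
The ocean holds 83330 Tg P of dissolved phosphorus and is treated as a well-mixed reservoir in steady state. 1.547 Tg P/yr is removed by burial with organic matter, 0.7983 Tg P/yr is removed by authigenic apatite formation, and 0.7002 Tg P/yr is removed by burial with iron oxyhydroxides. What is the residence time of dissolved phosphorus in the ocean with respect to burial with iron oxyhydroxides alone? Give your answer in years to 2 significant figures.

Residence time with respect to a single sink: τ = M / F_sink.
τ = 83330 / 0.7002 = 119000 yr.

120000 yr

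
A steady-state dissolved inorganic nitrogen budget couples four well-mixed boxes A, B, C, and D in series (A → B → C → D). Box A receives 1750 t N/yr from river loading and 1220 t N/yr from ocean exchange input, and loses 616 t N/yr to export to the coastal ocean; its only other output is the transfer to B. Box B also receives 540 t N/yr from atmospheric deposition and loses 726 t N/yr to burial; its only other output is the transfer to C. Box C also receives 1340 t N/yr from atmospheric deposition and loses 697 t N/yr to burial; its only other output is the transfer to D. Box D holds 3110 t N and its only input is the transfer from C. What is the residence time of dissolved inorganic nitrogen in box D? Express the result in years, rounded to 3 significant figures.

1.11 yr

Box A: F(A→B) = (1750 + 1220) − 616 = 2354.0 t N/yr.
Box B: F(B→C) = (2354.0 + 540) − 726 = 2168.0 t N/yr.
Box C: F(C→D) = (2168.0 + 1340) − 697 = 2811.0 t N/yr.
Box D throughput = its input = 2811.0 t N/yr; τ = 3110 / 2811.0 = 1.106 yr.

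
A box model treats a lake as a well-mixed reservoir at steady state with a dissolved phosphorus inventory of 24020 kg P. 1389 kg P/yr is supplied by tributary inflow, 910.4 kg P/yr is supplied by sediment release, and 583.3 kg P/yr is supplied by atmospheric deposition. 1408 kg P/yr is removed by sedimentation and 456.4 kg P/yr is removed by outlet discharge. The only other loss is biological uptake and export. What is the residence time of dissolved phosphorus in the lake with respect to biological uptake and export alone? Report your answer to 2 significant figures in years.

At steady state ΣF_in = ΣF_out.
ΣF_in = 1389 + 910.4 + 583.3 = 2882.7 kg P/yr.
Biological uptake and export flux = ΣF_in − (1408 + 456.4) = 2882.7 − 1864 = 1018 kg P/yr.
τ = M / F = 24020 / 1018 = 23.59 yr.

24 yr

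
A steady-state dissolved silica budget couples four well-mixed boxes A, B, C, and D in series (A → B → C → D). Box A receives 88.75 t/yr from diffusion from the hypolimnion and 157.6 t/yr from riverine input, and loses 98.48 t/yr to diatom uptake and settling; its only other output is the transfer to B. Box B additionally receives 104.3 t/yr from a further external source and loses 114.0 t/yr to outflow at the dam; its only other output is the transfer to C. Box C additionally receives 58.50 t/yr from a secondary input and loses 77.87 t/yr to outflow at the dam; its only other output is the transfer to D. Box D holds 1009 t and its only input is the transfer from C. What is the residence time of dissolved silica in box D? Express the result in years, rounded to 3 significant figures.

Box A: F(A→B) = (88.75 + 157.6) − 98.48 = 147.87 t/yr.
Box B: F(B→C) = (147.87 + 104.3) − 114.0 = 138.17 t/yr.
Box C: F(C→D) = (138.17 + 58.50) − 77.87 = 118.80 t/yr.
Box D throughput = its input = 118.80 t/yr; τ = 1009 / 118.80 = 8.493 yr.

8.49 yr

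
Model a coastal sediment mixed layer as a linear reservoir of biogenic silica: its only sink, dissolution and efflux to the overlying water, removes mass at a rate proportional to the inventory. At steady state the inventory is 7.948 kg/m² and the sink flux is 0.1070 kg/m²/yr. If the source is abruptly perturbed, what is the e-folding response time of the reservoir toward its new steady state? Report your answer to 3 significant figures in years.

For a linear reservoir the response time equals the residence time τ = M/F.
τ = 7.948 / 0.1070 = 74.28 yr.

74.3 yr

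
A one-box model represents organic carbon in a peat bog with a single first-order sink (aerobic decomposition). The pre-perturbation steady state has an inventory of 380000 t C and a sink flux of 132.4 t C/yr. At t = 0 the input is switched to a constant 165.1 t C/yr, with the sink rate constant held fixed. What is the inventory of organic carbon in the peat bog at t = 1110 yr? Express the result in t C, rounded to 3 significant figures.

410000 t C

Residence time τ = M₀/F₀ = 2870 yr. The eventual steady state is M_∞ = M₀·(F₁/F₀) = 380000 × 165.1/132.4 = 473850 t C.
The anomaly ΔM(t) = M(t) − M_∞ decays as ΔM₀·e^(−t/τ) with ΔM₀ = 380000 − 473850 = −93850 t C.
At t = 1110 yr, e^(−t/τ) = e^(−0.3867) = 0.6793, so ΔM = −63750 t C and M = 473850 − 63750 = 410100 t C.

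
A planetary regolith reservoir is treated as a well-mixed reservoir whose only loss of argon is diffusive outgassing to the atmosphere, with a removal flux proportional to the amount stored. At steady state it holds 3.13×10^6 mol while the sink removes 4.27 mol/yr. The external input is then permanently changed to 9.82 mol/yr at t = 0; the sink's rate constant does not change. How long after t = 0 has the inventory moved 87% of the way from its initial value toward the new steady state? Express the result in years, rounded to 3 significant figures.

1.50×10^6 yr

τ = M₀/F₀ = 3.13×10^6/4.27 = 733000 yr.
The remaining gap fraction is e^(−t/τ); 87% covered ⇒ e^(−t/τ) = 0.130.
t = −τ ln(0.130) = 733000 × 2.040 = 1.496×10^6 yr.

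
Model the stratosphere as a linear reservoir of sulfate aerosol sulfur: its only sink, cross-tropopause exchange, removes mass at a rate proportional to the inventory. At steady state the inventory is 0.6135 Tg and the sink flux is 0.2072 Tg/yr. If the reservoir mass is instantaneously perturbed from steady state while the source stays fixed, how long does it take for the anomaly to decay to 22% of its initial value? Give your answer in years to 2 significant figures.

For a linear reservoir the anomaly decays as exp(−t/τ) with τ = M/F = 0.6135/0.2072 = 2.961 yr.
exp(−t/τ) = 0.22 ⇒ t = −τ ln(0.22) = 2.961 × 1.514 = 4.483 yr.

4.5 yr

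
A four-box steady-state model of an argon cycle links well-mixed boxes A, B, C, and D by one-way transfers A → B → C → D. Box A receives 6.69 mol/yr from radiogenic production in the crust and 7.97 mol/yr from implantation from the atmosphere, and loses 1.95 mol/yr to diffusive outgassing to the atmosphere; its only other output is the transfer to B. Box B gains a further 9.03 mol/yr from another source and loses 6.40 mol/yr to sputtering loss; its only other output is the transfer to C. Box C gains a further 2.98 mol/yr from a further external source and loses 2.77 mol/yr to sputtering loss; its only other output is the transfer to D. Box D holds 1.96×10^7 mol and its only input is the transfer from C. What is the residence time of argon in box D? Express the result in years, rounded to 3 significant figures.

Box A: F(A→B) = (6.69 + 7.97) − 1.95 = 12.710 mol/yr.
Box B: F(B→C) = (12.710 + 9.03) − 6.40 = 15.340 mol/yr.
Box C: F(C→D) = (15.340 + 2.98) − 2.77 = 15.550 mol/yr.
Box D throughput = its input = 15.550 mol/yr; τ = 1.96×10^7 / 15.550 = 1.260×10^6 yr.

1.26×10^6 yr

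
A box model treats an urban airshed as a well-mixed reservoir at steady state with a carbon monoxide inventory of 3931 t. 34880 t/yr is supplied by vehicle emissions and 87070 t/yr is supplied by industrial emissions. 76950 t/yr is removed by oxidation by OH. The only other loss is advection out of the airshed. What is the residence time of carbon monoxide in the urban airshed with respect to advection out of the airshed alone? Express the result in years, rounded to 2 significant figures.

At steady state ΣF_in = ΣF_out.
ΣF_in = 34880 + 87070 = 121950 t/yr.
Advection out of the airshed flux = ΣF_in − (76950) = 121950 − 76950 = 45000 t/yr.
τ = M / F = 3931 / 45000 = 0.08736 yr.

0.087 yr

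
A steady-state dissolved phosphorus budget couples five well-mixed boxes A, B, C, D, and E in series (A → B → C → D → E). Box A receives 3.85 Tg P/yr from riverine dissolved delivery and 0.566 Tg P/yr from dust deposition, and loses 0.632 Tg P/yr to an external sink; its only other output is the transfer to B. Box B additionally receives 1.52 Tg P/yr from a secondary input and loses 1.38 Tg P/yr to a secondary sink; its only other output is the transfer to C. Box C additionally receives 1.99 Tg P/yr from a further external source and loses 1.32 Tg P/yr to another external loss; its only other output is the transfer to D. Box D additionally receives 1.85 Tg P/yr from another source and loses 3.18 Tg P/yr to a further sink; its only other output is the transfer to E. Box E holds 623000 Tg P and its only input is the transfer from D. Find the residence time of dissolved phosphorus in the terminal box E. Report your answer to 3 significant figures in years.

191000 yr

Box A: F(A→B) = (3.85 + 0.566) − 0.632 = 3.7840 Tg P/yr.
Box B: F(B→C) = (3.7840 + 1.52) − 1.38 = 3.9240 Tg P/yr.
Box C: F(C→D) = (3.9240 + 1.99) − 1.32 = 4.5940 Tg P/yr.
Box D: F(D→E) = (4.5940 + 1.85) − 3.18 = 3.2640 Tg P/yr.
Box E throughput = its input = 3.2640 Tg P/yr; τ = 623000 / 3.2640 = 190900 yr.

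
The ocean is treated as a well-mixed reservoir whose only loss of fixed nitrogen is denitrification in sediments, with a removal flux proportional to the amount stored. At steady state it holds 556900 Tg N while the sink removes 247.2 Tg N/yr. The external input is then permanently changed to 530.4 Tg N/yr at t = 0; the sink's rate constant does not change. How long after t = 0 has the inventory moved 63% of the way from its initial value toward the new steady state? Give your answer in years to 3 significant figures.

τ = M₀/F₀ = 556900/247.2 = 2253 yr.
The remaining gap fraction is e^(−t/τ); 63% covered ⇒ e^(−t/τ) = 0.370.
t = −τ ln(0.370) = 2253 × 0.9943 = 2240 yr.

2240 yr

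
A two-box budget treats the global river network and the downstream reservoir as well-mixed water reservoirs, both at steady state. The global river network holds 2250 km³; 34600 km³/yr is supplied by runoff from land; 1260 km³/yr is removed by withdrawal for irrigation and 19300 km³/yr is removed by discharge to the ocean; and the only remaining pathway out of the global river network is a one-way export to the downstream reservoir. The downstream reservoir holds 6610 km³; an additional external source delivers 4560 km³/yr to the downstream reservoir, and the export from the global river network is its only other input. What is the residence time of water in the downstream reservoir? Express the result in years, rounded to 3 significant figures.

Balance the global river network: ΣF_in = 34600 km³/yr.
Export to the downstream reservoir = ΣF_in − (1260 + 19300) = 14040 km³/yr.
Total input to the downstream reservoir = 14040 + 4560 = 18600 km³/yr; at steady state this equals its total output.
τ = M / F = 6610 / 18600 = 0.3554 yr.

0.355 yr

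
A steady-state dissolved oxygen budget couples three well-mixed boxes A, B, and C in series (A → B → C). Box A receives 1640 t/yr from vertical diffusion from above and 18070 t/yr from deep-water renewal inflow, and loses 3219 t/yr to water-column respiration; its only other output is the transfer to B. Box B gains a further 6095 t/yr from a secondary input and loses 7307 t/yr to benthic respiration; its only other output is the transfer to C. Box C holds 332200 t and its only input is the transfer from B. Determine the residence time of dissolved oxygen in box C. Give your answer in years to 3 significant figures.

21.7 yr

Box A: F(A→B) = (1640 + 18070) − 3219 = 16491 t/yr.
Box B: F(B→C) = (16491 + 6095) − 7307 = 15279 t/yr.
Box C throughput = its input = 15279 t/yr; τ = 332200 / 15279 = 21.74 yr.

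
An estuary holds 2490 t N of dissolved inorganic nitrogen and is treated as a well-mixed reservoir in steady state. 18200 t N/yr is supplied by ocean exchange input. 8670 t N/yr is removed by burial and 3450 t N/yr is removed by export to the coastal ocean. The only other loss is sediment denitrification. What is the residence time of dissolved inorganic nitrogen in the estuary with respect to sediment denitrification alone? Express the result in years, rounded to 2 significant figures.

At steady state ΣF_in = ΣF_out.
ΣF_in = 18200 t N/yr.
Sediment denitrification flux = ΣF_in − (8670 + 3450) = 18200 − 12120 = 6080 t N/yr.
τ = M / F = 2490 / 6080 = 0.4095 yr.

0.41 yr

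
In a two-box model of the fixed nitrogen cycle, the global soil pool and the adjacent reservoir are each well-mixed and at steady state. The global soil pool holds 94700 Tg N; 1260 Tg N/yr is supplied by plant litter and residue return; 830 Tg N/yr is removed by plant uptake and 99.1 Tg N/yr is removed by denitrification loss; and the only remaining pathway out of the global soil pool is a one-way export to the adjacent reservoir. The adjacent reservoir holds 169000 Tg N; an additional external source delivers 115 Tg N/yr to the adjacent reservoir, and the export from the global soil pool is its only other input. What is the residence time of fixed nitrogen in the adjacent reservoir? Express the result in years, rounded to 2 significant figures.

Balance the global soil pool: ΣF_in = 1260.0 Tg N/yr.
Export to the adjacent reservoir = ΣF_in − (830 + 99.1) = 330.90 Tg N/yr.
Total input to the adjacent reservoir = 330.90 + 115 = 445.90 Tg N/yr; at steady state this equals its total output.
τ = M / F = 169000 / 445.90 = 379.0 yr.

380 yr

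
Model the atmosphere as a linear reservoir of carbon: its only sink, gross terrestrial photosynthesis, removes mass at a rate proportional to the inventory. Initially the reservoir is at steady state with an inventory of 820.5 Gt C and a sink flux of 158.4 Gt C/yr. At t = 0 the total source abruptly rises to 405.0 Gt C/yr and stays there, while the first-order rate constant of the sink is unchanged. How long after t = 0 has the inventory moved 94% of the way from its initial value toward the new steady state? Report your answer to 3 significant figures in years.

τ = M₀/F₀ = 820.5/158.4 = 5.180 yr.
The remaining gap fraction is e^(−t/τ); 94% covered ⇒ e^(−t/τ) = 0.0600.
t = −τ ln(0.0600) = 5.180 × 2.813 = 14.57 yr.

14.6 yr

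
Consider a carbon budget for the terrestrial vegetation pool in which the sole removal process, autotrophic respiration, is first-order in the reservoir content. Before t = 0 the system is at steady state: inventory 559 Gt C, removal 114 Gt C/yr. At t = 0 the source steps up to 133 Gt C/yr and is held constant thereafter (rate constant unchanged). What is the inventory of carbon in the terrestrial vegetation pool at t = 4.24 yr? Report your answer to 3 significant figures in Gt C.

613 Gt C

The sink rate constant is k = F₀/M₀ = 114/559 = 0.2039 yr⁻¹.
Solving dM/dt = F₁ − kM with M(0) = M₀ gives M(t) = F₁/k + (M₀ − F₁/k)·e^(−kt).
F₁/k = 133/0.2039 = 652.17 Gt C; kt = 0.2039 × 4.24 = 0.8647, e^(−kt) = 0.4212.
M(4.24) = 652.17 + (559 − 652.17) × 0.4212 = 652.17 − 39.24 = 612.93 Gt C.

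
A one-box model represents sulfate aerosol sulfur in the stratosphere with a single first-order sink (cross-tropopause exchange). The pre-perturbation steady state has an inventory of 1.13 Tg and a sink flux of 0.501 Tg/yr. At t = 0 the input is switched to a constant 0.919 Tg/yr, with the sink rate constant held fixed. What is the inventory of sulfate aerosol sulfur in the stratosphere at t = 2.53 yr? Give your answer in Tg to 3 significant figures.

Residence time τ = M₀/F₀ = 2.255 yr. The eventual steady state is M_∞ = M₀·(F₁/F₀) = 1.13 × 0.919/0.501 = 2.0728 Tg.
The anomaly ΔM(t) = M(t) − M_∞ decays as ΔM₀·e^(−t/τ) with ΔM₀ = 1.13 − 2.0728 = −0.9428 Tg.
At t = 2.53 yr, e^(−t/τ) = e^(−1.122) = 0.3257, so ΔM = −0.3071 Tg and M = 2.0728 − 0.3071 = 1.7657 Tg.

1.77 Tg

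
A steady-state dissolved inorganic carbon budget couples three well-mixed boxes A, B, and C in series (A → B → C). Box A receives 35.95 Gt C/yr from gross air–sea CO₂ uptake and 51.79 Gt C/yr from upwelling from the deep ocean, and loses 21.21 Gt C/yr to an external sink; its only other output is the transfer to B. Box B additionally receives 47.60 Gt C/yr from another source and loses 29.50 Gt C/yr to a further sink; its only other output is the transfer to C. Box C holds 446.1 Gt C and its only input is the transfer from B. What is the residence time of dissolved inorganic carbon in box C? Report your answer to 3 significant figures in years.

5.27 yr

Box A: F(A→B) = (35.95 + 51.79) − 21.21 = 66.530 Gt C/yr.
Box B: F(B→C) = (66.530 + 47.60) − 29.50 = 84.630 Gt C/yr.
Box C throughput = its input = 84.630 Gt C/yr; τ = 446.1 / 84.630 = 5.271 yr.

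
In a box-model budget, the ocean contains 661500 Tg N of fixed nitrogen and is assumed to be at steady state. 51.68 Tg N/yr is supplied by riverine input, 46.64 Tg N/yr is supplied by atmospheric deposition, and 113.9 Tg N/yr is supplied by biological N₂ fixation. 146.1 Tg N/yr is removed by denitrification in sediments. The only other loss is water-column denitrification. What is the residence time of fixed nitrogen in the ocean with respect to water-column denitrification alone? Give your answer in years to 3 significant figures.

At steady state ΣF_in = ΣF_out.
ΣF_in = 51.68 + 46.64 + 113.9 = 212.22 Tg N/yr.
Water-column denitrification flux = ΣF_in − (146.1) = 212.22 − 146.1 = 66.12 Tg N/yr.
τ = M / F = 661500 / 66.12 = 10000 yr.

10000 yr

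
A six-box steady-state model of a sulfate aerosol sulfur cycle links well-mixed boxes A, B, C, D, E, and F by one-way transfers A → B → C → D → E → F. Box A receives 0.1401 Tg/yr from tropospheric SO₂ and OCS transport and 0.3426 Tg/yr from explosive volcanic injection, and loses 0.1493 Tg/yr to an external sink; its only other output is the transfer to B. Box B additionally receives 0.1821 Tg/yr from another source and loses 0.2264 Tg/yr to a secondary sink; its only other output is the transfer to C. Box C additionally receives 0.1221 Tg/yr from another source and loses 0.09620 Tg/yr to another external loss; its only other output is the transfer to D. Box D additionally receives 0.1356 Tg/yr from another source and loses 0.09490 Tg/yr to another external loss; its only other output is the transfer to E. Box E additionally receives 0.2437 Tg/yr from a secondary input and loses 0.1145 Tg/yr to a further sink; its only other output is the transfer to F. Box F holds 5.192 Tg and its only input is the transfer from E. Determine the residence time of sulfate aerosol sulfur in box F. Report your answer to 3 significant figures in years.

Box A: F(A→B) = (0.1401 + 0.3426) − 0.1493 = 0.33340 Tg/yr.
Box B: F(B→C) = (0.33340 + 0.1821) − 0.2264 = 0.28910 Tg/yr.
Box C: F(C→D) = (0.28910 + 0.1221) − 0.09620 = 0.31500 Tg/yr.
Box D: F(D→E) = (0.31500 + 0.1356) − 0.09490 = 0.35570 Tg/yr.
Box E: F(E→F) = (0.35570 + 0.2437) − 0.1145 = 0.48490 Tg/yr.
Box F throughput = its input = 0.48490 Tg/yr; τ = 5.192 / 0.48490 = 10.71 yr.

10.7 yr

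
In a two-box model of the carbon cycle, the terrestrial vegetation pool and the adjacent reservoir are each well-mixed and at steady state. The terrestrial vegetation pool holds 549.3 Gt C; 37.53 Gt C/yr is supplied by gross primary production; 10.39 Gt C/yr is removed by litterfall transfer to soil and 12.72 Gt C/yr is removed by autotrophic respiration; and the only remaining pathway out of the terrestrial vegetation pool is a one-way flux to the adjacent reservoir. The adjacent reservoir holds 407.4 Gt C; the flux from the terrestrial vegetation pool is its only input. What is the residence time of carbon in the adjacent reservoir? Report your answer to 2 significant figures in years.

Balance the terrestrial vegetation pool: ΣF_in = 37.530 Gt C/yr.
Flux to the adjacent reservoir = ΣF_in − (10.39 + 12.72) = 14.420 Gt C/yr.
At steady state the output of the adjacent reservoir equals its input, 14.420 Gt C/yr.
τ = M / F = 407.4 / 14.420 = 28.25 yr.

28 yr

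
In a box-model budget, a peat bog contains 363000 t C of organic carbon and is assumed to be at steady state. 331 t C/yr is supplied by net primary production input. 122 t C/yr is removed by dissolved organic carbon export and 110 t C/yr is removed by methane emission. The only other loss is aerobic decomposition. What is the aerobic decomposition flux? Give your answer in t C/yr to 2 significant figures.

At steady state ΣF_in = ΣF_out.
ΣF_in = 331.00 t C/yr.
Aerobic decomposition flux = ΣF_in − (122 + 110) = 331.00 − 232.0 = 99.00 t C/yr.

99 t C/yr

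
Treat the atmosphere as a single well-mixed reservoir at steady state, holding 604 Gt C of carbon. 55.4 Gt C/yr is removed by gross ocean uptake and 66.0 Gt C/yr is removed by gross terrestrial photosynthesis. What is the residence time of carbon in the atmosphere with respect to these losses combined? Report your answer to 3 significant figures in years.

4.98 yr

Total removal = 55.40 + 66.00 = 121.40 Gt C/yr.
τ = M / ΣF_out = 604 / 121.40 = 4.975 yr.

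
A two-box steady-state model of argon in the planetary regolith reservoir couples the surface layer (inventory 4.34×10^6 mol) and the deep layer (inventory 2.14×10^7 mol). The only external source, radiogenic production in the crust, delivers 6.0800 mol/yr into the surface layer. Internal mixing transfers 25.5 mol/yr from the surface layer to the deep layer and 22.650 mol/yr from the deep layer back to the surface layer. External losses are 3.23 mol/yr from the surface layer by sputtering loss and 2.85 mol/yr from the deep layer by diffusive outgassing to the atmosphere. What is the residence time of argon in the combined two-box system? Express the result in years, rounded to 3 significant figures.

4.23×10^6 yr

Treat the two boxes together as one reservoir: the mixing fluxes between them are internal recycling, so τ = ΣM / Σ(external losses).
M_total = 4.34×10^6 + 2.14×10^7 = 2.5740×10^7 mol.
ΣF_external_out = 3.23 + 2.85 = 6.0800 mol/yr.
τ = M_total / ΣF_ext = 2.5740×10^7 / 6.0800 = 4.234×10^6 yr.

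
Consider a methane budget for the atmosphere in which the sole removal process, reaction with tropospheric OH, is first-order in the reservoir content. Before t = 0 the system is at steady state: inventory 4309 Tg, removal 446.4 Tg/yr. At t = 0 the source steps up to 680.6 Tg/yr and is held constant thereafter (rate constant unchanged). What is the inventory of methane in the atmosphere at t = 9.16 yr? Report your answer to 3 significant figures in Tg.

5690 Tg

τ = M₀/F₀ = 4309/446.4 = 9.653 yr; rate constant k = 1/τ.
New steady state M_∞ = F₁/k = F₁·τ = 680.6 × 9.653 = 6569.7 Tg.
M(t) = M_∞ + (M₀ − M_∞)·e^(−t/τ); t/τ = 9.16/9.653 = 0.9489, so e^(−t/τ) = 0.3871.
M(t) = 6569.7 − 2261 × 0.3871 = 5694.5 Tg.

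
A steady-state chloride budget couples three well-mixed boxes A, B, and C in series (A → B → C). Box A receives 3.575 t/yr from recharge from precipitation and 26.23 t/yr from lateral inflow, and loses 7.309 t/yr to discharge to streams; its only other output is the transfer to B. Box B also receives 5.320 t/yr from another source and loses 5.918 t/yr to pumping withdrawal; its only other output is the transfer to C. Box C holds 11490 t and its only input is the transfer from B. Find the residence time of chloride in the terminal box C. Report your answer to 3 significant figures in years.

525 yr

Box A: F(A→B) = (3.575 + 26.23) − 7.309 = 22.496 t/yr.
Box B: F(B→C) = (22.496 + 5.320) − 5.918 = 21.898 t/yr.
Box C throughput = its input = 21.898 t/yr; τ = 11490 / 21.898 = 524.7 yr.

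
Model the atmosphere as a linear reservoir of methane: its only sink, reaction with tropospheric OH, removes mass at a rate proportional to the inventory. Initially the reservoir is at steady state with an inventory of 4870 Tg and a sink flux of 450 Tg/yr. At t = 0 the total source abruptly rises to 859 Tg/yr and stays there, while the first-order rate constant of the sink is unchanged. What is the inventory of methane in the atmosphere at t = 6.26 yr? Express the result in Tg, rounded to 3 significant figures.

τ = M₀/F₀ = 4870/450 = 10.82 yr; rate constant k = 1/τ.
New steady state M_∞ = F₁/k = F₁·τ = 859 × 10.82 = 9296.3 Tg.
M(t) = M_∞ + (M₀ − M_∞)·e^(−t/τ); t/τ = 6.26/10.82 = 0.5784, so e^(−t/τ) = 0.5608.
M(t) = 9296.3 − 4426 × 0.5608 = 6814.1 Tg.

6810 Tg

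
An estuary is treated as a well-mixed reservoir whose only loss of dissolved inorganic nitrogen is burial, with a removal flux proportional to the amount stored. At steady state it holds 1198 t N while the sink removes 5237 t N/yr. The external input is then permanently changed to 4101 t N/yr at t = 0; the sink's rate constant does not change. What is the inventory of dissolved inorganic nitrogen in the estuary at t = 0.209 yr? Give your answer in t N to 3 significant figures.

Residence time τ = M₀/F₀ = 0.2288 yr. The eventual steady state is M_∞ = M₀·(F₁/F₀) = 1198 × 4101/5237 = 938.13 t N.
The anomaly ΔM(t) = M(t) − M_∞ decays as ΔM₀·e^(−t/τ) with ΔM₀ = 1198 − 938.13 = 259.9 t N.
At t = 0.209 yr, e^(−t/τ) = e^(−0.9136) = 0.4011, so ΔM = 104.2 t N and M = 938.13 + 104.2 = 1042.4 t N.

1040 t N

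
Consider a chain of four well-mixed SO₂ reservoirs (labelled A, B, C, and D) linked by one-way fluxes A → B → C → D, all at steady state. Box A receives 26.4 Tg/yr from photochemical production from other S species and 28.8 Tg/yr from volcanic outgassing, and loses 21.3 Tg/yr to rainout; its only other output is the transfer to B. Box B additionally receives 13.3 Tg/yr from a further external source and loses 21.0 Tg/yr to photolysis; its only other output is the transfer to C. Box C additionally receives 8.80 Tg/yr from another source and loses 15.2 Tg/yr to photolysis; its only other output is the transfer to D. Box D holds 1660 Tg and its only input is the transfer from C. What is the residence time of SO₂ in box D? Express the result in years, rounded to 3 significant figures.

83.8 yr

Box A: F(A→B) = (26.4 + 28.8) − 21.3 = 33.900 Tg/yr.
Box B: F(B→C) = (33.900 + 13.3) − 21.0 = 26.200 Tg/yr.
Box C: F(C→D) = (26.200 + 8.80) − 15.2 = 19.800 Tg/yr.
Box D throughput = its input = 19.800 Tg/yr; τ = 1660 / 19.800 = 83.84 yr.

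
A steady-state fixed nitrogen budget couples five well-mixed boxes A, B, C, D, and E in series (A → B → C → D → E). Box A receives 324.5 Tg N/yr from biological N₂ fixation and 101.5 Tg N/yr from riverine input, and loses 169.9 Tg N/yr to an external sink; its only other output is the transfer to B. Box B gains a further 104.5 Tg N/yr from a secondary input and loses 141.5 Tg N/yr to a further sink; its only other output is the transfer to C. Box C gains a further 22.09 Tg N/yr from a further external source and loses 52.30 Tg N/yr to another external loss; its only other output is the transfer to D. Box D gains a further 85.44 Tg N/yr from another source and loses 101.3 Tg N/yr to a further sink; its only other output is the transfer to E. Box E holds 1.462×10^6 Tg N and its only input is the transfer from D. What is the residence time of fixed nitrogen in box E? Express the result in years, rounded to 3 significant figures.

8450 yr

Box A: F(A→B) = (324.5 + 101.5) − 169.9 = 256.10 Tg N/yr.
Box B: F(B→C) = (256.10 + 104.5) − 141.5 = 219.10 Tg N/yr.
Box C: F(C→D) = (219.10 + 22.09) − 52.30 = 188.89 Tg N/yr.
Box D: F(D→E) = (188.89 + 85.44) − 101.3 = 173.03 Tg N/yr.
Box E throughput = its input = 173.03 Tg N/yr; τ = 1.462×10^6 / 173.03 = 8449 yr.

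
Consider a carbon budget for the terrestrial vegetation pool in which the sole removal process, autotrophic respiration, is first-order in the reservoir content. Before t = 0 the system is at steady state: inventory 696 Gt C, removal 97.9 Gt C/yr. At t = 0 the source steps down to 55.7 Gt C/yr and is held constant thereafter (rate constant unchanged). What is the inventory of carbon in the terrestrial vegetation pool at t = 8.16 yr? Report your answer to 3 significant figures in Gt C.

τ = M₀/F₀ = 696/97.9 = 7.109 yr; rate constant k = 1/τ.
New steady state M_∞ = F₁/k = F₁·τ = 55.7 × 7.109 = 395.99 Gt C.
M(t) = M_∞ + (M₀ − M_∞)·e^(−t/τ); t/τ = 8.16/7.109 = 1.148, so e^(−t/τ) = 0.3173.
M(t) = 395.99 + 300.0 × 0.3173 = 491.19 Gt C.

491 Gt C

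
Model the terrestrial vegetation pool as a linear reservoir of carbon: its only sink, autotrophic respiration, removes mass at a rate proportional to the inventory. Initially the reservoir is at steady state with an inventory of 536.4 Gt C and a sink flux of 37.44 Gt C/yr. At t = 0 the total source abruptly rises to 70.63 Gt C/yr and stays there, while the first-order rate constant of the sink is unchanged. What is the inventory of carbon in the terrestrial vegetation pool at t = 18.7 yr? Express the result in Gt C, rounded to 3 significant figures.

883 Gt C

Residence time τ = M₀/F₀ = 14.33 yr. The eventual steady state is M_∞ = M₀·(F₁/F₀) = 536.4 × 70.63/37.44 = 1011.9 Gt C.
The anomaly ΔM(t) = M(t) − M_∞ decays as ΔM₀·e^(−t/τ) with ΔM₀ = 536.4 − 1011.9 = −475.5 Gt C.
At t = 18.7 yr, e^(−t/τ) = e^(−1.305) = 0.2711, so ΔM = −128.9 Gt C and M = 1011.9 − 128.9 = 883.00 Gt C.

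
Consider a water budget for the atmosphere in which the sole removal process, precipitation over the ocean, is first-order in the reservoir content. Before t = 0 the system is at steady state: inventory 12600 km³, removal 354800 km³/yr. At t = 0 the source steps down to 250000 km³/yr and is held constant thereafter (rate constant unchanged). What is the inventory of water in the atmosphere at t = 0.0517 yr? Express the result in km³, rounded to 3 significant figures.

9750 km³

τ = M₀/F₀ = 12600/354800 = 0.03551 yr; rate constant k = 1/τ.
New steady state M_∞ = F₁/k = F₁·τ = 250000 × 0.03551 = 8878.2 km³.
M(t) = M_∞ + (M₀ − M_∞)·e^(−t/τ); t/τ = 0.0517/0.03551 = 1.456, so e^(−t/τ) = 0.2332.
M(t) = 8878.2 + 3722 × 0.2332 = 9746.2 km³.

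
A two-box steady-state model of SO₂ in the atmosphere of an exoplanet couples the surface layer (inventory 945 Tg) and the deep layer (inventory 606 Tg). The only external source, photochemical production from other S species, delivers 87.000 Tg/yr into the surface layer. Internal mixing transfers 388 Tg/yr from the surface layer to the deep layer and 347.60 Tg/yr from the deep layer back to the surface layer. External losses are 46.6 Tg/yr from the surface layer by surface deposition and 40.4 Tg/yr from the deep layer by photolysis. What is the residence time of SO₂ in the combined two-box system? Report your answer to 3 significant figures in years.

17.8 yr

For the system as a whole, the A↔B exchange is internal and contributes nothing to the throughput; only the external sinks remove mass.
M_total = 945 + 606 = 1551.0 Tg.
ΣF_external_out = 46.6 + 40.4 = 87.000 Tg/yr.
τ = M_total / ΣF_ext = 1551.0 / 87.000 = 17.83 yr.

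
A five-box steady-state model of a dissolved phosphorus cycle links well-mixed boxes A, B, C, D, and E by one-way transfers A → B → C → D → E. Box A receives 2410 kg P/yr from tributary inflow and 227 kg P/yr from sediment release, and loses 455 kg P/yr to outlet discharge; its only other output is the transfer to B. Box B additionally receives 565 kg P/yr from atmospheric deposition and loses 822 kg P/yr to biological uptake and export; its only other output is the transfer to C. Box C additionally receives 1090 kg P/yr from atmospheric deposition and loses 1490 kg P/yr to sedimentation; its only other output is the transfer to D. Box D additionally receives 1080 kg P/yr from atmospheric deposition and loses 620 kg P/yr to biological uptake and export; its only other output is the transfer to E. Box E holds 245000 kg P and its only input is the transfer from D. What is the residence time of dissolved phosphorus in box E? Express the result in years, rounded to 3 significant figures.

123 yr

Box A: F(A→B) = (2410 + 227) − 455 = 2182.0 kg P/yr.
Box B: F(B→C) = (2182.0 + 565) − 822 = 1925.0 kg P/yr.
Box C: F(C→D) = (1925.0 + 1090) − 1490 = 1525.0 kg P/yr.
Box D: F(D→E) = (1525.0 + 1080) − 620 = 1985.0 kg P/yr.
Box E throughput = its input = 1985.0 kg P/yr; τ = 245000 / 1985.0 = 123.4 yr.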